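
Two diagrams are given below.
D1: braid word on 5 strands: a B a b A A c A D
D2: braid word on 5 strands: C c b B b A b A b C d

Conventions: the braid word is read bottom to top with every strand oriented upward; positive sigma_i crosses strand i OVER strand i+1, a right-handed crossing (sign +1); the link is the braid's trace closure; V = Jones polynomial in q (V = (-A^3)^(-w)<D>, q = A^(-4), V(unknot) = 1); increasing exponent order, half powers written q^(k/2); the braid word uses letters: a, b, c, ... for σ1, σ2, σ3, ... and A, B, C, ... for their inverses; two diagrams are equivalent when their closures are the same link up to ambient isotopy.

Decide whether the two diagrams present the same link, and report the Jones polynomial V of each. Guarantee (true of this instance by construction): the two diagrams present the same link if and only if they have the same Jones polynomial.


same link: no
V(D1) = -q^(-5/2) - q^(-1/2)  [9 crossings, <D> = A^-1 + A^7, w = -1]
V(D2) = -q^(-3/2) + q^(-1/2) - 2q^(1/2) + q^(3/2) - 2q^(5/2) + q^(7/2)  [11 crossings, <D> = -A^-11 + 2A^-7 - A^-3 + 2A - A^5 + A^9, w = +1]
insight: V(q) takes 2 values over 2 diagrams, fixing the grouping


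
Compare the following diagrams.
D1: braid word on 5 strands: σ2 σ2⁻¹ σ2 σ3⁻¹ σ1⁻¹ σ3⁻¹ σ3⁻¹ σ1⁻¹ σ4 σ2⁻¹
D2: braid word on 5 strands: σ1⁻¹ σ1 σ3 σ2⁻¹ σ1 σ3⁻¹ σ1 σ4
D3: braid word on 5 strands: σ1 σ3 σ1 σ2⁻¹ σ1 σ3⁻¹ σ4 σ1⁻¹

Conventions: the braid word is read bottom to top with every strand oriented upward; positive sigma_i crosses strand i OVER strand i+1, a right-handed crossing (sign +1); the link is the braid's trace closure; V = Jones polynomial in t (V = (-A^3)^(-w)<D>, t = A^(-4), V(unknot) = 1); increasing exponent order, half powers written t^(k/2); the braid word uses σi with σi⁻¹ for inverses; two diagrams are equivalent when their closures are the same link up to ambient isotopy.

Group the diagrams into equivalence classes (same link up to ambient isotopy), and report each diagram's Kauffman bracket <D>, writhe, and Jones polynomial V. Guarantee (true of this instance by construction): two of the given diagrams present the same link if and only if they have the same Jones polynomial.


grouping into links: {D1} | {D2, D3}
V(D1) = -t^-7 + t^-4 + 2t^-3 + t^-2 + t^-1  (w -4, c 10, <D> = A^-8 + A^-4 + 2 + A^4 - A^16)
V(D2) = 1 + t + t^2 + t^3  (w +2, c 8, <D> = A^-6 + A^-2 + A^2 + A^6)
D3 (bracket A^-6 + A^-2 + A^2 + A^6; 8 crossings at w = +2): V = 1 + t + t^2 + t^3
why: 2 values of V(t) split the 3 diagrams


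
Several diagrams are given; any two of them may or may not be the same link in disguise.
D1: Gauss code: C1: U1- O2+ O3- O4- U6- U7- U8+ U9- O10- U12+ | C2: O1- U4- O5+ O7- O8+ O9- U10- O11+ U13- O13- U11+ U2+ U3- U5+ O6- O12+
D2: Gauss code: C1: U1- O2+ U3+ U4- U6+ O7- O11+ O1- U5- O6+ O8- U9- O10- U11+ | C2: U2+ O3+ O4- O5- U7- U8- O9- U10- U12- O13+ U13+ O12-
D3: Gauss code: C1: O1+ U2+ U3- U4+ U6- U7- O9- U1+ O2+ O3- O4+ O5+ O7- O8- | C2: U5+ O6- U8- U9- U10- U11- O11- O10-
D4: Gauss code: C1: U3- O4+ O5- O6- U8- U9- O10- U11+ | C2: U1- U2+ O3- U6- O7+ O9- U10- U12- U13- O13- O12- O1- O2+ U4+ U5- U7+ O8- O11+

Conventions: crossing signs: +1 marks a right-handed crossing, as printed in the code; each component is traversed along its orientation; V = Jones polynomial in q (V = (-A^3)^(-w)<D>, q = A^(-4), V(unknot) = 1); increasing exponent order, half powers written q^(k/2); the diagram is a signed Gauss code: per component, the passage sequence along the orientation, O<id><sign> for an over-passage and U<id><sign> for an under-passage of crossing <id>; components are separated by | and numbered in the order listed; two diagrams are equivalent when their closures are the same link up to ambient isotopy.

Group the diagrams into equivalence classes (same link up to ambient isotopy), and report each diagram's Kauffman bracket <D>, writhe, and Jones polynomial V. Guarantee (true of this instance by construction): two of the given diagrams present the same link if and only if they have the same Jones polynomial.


equivalence classes: {D1, D2, D4} | {D3}
D1 (bracket A^-7 - A^-3 + A + A^9; 13 crossings at w = -3): V = -q^(-9/2) - q^(-5/2) + q^(-3/2) - q^(-1/2)
V(D2) = -q^(-9/2) - q^(-5/2) + q^(-3/2) - q^(-1/2)  (w -3, c 13, <D> = A^-7 - A^-3 + A + A^9)
V(D3) = -q^(-5/2) - q^(-1/2)  (w -3, c 11, <D> = A^-7 + A)
D4 (bracket A^-13 - A^-9 + A^-5 + A^3; 13 crossings at w = -5): V = -q^(-9/2) - q^(-5/2) + q^(-3/2) - q^(-1/2)
observation: 2 classes among 4 diagrams; unequal V(q) rules out equality


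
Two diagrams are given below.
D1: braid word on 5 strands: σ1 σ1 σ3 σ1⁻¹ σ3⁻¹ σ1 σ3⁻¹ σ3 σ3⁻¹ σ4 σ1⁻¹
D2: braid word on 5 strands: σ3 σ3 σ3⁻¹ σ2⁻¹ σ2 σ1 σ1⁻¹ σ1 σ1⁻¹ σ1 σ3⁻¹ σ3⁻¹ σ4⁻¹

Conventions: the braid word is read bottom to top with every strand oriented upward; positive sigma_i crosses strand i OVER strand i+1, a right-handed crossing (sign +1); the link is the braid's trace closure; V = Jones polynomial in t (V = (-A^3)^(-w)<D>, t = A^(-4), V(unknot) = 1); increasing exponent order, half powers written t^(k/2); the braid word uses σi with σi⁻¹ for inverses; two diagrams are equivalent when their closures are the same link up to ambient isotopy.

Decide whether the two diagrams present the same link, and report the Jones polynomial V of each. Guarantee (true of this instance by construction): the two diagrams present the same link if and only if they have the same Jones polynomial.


same link: yes
V(D1) = -t^(-1/2) - t^(1/2)  [11 crossings, <D> = A + A^5, w = +1]
V(D2) = -t^(-1/2) - t^(1/2)  (w -1, c 13, <D> = A^-5 + A^-1)
note: from 11 to 13 crossings by R-moves: one link, two diagrams


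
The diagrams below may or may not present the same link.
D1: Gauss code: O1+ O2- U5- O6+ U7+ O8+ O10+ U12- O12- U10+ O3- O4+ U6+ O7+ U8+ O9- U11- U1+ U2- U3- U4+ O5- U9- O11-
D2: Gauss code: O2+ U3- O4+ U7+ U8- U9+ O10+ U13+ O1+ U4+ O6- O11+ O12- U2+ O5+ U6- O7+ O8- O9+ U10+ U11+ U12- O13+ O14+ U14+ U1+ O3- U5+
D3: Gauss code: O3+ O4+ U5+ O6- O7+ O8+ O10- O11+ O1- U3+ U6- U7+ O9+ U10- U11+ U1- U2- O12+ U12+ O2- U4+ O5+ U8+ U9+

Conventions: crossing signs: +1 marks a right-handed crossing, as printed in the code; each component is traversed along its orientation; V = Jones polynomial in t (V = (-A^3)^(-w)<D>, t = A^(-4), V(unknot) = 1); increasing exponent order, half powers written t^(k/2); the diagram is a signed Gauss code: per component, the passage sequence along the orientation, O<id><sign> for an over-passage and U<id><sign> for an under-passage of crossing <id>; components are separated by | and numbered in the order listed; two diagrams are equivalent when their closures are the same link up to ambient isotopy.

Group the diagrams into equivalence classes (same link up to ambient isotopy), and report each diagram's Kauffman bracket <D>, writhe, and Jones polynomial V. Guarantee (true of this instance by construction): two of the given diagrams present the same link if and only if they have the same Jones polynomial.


classes: {D1} | {D2} | {D3}
V(D1) = -t^-3 + t^-2 - t^-1 + 3 - t + t^2 - t^3  [12 crossings, <D> = -A^-12 + A^-8 - A^-4 + 3 - A^4 + A^8 - A^12, w = 0]
V(D2) = 1 - 2t + 3t^2 - 4t^3 + 6t^4 - 5t^5 + 5t^6 - 4t^7 + 2t^8 - t^9  (w +6, c 14, <D> = -A^-18 + 2A^-14 - 4A^-10 + 5A^-6 - 5A^-2 + 6A^2 - 4A^6 + 3A^10 - 2A^14 + A^18)
D3 (bracket -A^-12 + A^-8 - A^-4 + 2 - A^4 + A^8; 12 crossings at w = +4): V = t - t^2 + 2t^3 - t^4 + t^5 - t^6
note: 3 classes among 3 diagrams; unequal V(t) rules out equality


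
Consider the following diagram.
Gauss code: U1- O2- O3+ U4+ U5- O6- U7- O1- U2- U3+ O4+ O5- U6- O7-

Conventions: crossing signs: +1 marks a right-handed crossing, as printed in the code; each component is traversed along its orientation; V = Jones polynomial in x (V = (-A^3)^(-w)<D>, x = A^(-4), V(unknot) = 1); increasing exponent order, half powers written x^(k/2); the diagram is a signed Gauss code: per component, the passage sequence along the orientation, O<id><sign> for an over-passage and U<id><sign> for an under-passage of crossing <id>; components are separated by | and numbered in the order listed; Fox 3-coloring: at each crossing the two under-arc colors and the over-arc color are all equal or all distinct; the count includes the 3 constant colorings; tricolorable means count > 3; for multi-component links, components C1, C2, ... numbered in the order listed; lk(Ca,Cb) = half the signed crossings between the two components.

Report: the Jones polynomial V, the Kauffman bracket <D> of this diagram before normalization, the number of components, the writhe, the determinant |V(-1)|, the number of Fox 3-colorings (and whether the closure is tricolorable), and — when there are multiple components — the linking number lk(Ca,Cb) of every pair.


Jones polynomial: V(x) = -x^-4 + x^-3 + x^-1
<D> = -A^-5 - A^3 + A^7; writhe -3
components 1, writhe -3 (7 crossings)
3-colorings: 9 of 3^7, det 3 — tricolorable
note: det 3 = |V(-1)|; divisible by 3, so tricolorable


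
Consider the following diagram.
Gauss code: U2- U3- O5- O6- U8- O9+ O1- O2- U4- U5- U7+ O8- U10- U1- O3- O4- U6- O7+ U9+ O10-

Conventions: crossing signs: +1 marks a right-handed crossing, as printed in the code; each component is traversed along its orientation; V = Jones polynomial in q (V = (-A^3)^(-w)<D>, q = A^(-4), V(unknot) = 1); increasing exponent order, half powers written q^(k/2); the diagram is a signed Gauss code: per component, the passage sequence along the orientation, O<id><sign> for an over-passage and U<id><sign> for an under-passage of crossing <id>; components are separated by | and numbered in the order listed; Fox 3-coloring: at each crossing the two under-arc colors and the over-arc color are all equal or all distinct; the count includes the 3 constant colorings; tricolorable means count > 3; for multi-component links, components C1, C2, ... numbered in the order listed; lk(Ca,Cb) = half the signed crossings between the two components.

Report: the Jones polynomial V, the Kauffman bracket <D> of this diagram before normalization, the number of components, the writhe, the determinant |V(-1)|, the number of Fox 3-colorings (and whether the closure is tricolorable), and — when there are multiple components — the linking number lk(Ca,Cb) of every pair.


Jones polynomial: V(q) = q^-8 - 2q^-7 + q^-6 - 2q^-5 + 2q^-4 + q^-2
<D> = A^-10 + 2A^-2 - 2A^2 + A^6 - 2A^10 + A^14; writhe -6
components 1, writhe -6 (10 crossings)
3-colorings: 27 of 3^10, det 9 — tricolorable
note: |V(-1)| = 9: so tricolorable, since 3 divides 9


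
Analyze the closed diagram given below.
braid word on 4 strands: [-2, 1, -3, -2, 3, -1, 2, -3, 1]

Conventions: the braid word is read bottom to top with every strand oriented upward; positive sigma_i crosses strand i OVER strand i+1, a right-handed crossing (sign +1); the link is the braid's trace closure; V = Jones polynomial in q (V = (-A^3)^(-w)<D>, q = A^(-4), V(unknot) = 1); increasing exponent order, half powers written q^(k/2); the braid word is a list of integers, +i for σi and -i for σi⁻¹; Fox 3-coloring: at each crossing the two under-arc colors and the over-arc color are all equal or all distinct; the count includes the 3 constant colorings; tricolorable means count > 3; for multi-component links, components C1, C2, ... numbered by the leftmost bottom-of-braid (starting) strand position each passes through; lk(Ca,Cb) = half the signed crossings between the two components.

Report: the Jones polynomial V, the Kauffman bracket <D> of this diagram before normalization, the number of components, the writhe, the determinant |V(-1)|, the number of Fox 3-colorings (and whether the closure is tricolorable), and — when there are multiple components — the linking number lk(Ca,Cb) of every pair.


V(q) = 1
bracket: -A^-3, w = -1
1 component, writhe -1, over 9 crossings
det 1, colorings 3 of 3^9 — not tricolorable
observation: det 1 = |V(-1)|; not divisible by 3, so not tricolorable


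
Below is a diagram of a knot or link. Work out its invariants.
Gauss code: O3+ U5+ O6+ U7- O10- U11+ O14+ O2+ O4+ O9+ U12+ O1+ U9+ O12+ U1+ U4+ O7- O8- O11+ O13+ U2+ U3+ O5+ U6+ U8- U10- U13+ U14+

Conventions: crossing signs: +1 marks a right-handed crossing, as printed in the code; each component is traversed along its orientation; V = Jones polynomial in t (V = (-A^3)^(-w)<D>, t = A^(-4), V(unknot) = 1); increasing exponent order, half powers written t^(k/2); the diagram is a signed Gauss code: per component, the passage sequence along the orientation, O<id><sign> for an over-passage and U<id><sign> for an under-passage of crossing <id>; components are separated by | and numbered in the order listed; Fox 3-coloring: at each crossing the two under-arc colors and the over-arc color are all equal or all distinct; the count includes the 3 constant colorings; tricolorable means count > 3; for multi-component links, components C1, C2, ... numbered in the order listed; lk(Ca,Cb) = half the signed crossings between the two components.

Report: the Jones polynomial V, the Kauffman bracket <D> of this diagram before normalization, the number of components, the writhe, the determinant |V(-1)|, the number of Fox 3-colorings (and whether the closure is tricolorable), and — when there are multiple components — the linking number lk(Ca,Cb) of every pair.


Jones polynomial: V(t) = t^2 + 2t^4 - 2t^5 + t^6 - 2t^7 + t^8
<D> = A^-8 - 2A^-4 + 1 - 2A^4 + 2A^8 + A^16; writhe +8
components 1, writhe +8 (14 crossings)
3-colorings: 27 of 3^14, det 9 — tricolorable
note: |V(-1)| = 9: so tricolorable, since 3 divides 9


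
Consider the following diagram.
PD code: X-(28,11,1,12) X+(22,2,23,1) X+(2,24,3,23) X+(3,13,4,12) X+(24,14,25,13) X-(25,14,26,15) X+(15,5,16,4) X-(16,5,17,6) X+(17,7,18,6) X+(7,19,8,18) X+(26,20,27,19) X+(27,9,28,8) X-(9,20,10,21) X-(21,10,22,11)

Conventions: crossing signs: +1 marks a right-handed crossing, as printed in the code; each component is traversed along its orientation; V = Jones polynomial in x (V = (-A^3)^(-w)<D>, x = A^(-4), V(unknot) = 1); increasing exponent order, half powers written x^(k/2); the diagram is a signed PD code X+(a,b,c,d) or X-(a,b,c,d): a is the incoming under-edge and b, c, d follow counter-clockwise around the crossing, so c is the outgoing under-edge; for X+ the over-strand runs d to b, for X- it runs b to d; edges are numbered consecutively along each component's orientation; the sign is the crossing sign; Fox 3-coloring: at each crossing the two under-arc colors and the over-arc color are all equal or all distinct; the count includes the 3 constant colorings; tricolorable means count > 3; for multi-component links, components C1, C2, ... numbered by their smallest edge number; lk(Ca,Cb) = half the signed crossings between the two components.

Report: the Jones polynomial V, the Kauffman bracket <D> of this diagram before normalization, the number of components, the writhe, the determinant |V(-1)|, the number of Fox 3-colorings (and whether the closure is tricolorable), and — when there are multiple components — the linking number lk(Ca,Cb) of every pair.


Jones polynomial: V(x) = x + x^3 - x^4
<D> = -A^-4 + 1 + A^8; writhe +4
components 1, writhe +4 (14 crossings)
3-colorings: 9 of 3^14, det 3 — tricolorable
note: w = +4 (over 14 crossings) is diagram-only; (-A^3)^(-4) removes it from V


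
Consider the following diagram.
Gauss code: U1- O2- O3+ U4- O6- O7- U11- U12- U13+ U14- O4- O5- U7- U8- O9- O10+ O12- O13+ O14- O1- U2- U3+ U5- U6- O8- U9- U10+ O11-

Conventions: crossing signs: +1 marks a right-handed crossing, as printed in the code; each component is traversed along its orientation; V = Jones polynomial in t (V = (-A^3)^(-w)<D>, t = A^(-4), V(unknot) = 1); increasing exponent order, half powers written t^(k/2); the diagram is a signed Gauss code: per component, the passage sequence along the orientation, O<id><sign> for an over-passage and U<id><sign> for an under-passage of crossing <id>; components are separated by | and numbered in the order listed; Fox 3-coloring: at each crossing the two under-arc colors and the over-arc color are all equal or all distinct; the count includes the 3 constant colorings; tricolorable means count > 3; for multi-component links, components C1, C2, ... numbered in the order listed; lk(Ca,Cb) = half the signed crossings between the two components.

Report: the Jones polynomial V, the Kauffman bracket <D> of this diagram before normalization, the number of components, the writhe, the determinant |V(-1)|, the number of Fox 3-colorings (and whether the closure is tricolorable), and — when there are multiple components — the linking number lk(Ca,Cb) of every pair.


V(t) = -t^-8 + t^-5 + t^-3
bracket: A^-12 + A^-4 - A^8, w = -8
1 component, writhe -8, over 14 crossings
det 3, colorings 9 of 3^14 — tricolorable
observation: w = -8 shifts under R1 moves; the (-A^3)^(8) factor cancels that in V


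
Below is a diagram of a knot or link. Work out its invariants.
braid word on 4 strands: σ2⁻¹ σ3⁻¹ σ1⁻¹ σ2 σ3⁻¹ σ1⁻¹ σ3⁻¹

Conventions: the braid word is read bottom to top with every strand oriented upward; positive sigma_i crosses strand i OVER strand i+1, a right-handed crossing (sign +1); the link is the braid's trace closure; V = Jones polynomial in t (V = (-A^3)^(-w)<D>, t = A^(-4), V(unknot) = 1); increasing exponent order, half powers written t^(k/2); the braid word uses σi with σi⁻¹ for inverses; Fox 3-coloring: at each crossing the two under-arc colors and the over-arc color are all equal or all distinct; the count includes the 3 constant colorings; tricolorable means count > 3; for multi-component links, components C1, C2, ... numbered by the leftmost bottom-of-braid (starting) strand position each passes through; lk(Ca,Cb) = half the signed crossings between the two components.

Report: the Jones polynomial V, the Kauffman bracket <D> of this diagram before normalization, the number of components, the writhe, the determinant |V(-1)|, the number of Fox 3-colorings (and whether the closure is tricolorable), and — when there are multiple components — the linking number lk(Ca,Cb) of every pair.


Jones polynomial: V(t) = -t^-6 + t^-5 - t^-4 + 2t^-3 - t^-2 + t^-1
<D> = -A^-11 + A^-7 - 2A^-3 + A - A^5 + A^9; writhe -5
components 1, writhe -5 (7 crossings)
3-colorings: 3 of 3^7, det 7 — not tricolorable
note: V spans 5 powers of t: at least 5 crossings in any diagram


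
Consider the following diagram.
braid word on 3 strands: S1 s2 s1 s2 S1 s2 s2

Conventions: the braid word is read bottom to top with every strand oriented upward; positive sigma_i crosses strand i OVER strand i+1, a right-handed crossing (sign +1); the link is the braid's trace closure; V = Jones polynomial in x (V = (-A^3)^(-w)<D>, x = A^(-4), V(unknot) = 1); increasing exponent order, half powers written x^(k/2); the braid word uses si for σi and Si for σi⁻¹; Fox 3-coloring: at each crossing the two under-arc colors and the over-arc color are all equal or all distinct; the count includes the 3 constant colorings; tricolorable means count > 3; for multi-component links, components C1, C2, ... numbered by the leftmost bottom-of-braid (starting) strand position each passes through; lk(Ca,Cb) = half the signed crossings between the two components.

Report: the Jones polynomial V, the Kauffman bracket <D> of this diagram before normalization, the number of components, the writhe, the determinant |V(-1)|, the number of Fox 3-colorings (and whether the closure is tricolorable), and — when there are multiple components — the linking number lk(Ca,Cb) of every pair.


V(x) = -x^(1/2) - x^(3/2) - x^(5/2) + x^(9/2)
bracket: -A^-9 + A^-1 + A^3 + A^7, w = +3
2 components, writhe +3, over 7 crossings
lk(C1,C2) = 0
det 0, colorings 27 of 3^7 — tricolorable
observation: all 2 components of this link are unlinked algebraically


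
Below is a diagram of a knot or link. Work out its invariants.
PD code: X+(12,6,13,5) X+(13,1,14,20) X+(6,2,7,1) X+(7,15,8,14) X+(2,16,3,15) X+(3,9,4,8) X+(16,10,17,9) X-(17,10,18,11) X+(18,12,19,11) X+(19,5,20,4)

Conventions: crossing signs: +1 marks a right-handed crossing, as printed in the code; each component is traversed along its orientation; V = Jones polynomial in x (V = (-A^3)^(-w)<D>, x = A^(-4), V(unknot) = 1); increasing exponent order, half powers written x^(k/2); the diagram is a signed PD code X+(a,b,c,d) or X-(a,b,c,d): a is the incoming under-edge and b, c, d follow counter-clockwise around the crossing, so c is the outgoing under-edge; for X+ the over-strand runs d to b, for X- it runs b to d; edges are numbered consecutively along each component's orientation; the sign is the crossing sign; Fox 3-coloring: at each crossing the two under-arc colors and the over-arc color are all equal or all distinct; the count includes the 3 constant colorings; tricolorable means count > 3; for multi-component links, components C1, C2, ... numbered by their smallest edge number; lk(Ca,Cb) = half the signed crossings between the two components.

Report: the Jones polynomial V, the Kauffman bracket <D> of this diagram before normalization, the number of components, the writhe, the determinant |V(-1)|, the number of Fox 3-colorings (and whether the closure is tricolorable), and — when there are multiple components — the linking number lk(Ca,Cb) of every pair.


V(x) = x^3 + x^5 - x^8
bracket: -A^-8 + A^4 + A^12, w = +8
1 component, writhe +8, over 10 crossings
det 3, colorings 9 of 3^10 — tricolorable
observation: det 3 = |V(-1)|; divisible by 3, so tricolorable


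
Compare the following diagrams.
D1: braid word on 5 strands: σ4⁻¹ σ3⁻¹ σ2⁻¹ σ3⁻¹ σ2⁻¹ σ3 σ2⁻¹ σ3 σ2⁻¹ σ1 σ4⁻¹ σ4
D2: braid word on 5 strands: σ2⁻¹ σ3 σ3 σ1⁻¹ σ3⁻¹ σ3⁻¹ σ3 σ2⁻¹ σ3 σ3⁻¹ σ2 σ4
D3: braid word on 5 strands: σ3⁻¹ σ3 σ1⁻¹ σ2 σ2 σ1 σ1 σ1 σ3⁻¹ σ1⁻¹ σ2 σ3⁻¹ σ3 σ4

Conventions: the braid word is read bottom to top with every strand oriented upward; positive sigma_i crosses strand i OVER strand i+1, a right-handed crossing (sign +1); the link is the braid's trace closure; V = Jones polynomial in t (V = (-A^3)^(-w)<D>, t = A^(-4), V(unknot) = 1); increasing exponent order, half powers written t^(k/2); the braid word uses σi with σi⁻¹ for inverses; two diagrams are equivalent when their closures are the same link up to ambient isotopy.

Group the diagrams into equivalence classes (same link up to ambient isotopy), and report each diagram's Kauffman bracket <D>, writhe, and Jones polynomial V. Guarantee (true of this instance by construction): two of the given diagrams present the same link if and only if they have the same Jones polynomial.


grouping into links: {D1} | {D2} | {D3}
V(D1) = -t^-6 + t^-5 - t^-4 + 2t^-3 - t^-2 + t^-1  (w -4, c 12, <D> = A^-8 - A^-4 + 2 - A^4 + A^8 - A^12)
V(D2) = 1  [12 crossings, <D> = 1, w = 0]
V(D3) = t - t^2 + 2t^3 - t^4 + t^5 - t^6  [14 crossings, <D> = -A^-12 + A^-8 - A^-4 + 2 - A^4 + A^8, w = +4]
why: comparing 3 Jones polynomials yields 3 groups


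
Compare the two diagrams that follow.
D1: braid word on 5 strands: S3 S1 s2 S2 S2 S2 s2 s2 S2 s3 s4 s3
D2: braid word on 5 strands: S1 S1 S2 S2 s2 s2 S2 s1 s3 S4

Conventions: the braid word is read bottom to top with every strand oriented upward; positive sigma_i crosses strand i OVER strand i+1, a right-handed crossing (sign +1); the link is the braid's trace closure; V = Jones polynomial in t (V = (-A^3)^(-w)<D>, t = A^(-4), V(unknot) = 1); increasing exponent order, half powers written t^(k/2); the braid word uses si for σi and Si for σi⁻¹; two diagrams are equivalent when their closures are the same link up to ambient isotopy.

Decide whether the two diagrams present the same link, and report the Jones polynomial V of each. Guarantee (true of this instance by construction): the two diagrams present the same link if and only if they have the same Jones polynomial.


equivalent: yes
V(D1) = 1  (w 0, c 12, <D> = 1)
V(D2) = 1  (w -2, c 10, <D> = A^-6)
why: all 2 diagrams share one V(t), hence one class


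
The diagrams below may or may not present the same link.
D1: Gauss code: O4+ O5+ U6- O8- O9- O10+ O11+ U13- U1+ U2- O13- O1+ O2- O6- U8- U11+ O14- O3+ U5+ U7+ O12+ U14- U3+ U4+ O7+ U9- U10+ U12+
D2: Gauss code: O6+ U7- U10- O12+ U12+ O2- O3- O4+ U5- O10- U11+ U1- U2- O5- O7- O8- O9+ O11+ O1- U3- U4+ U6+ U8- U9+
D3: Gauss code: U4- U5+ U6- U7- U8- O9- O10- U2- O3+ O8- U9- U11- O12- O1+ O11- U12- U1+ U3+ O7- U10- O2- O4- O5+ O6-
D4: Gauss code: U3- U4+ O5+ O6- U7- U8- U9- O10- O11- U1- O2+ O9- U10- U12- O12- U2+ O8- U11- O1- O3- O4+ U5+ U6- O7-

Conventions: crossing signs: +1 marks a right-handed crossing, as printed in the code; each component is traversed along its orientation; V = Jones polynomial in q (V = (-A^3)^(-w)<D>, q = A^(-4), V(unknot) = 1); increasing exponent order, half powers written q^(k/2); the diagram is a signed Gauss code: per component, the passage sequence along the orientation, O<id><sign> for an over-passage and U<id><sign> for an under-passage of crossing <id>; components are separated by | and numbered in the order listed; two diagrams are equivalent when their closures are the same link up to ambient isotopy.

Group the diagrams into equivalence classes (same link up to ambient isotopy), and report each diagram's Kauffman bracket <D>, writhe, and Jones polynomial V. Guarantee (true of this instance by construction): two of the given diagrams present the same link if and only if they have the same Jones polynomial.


grouping into links: {D1} | {D2} | {D3, D4}
V(D1) = q + q^3 - q^4  (w +2, c 14, <D> = -A^-10 + A^-6 + A^2)
V(D2) = -q^-4 + q^-3 + q^-1  (w -2, c 12, <D> = A^-2 + A^6 - A^10)
V(D3) = -q^-6 + q^-5 - q^-4 + 2q^-3 - q^-2 + q^-1  [12 crossings, <D> = A^-14 - A^-10 + 2A^-6 - A^-2 + A^2 - A^6, w = -6]
V(D4) = -q^-6 + q^-5 - q^-4 + 2q^-3 - q^-2 + q^-1  (w -6, c 12, <D> = A^-14 - A^-10 + 2A^-6 - A^-2 + A^2 - A^6)
why: 3 classes among 4 diagrams; unequal V(q) rules out equality


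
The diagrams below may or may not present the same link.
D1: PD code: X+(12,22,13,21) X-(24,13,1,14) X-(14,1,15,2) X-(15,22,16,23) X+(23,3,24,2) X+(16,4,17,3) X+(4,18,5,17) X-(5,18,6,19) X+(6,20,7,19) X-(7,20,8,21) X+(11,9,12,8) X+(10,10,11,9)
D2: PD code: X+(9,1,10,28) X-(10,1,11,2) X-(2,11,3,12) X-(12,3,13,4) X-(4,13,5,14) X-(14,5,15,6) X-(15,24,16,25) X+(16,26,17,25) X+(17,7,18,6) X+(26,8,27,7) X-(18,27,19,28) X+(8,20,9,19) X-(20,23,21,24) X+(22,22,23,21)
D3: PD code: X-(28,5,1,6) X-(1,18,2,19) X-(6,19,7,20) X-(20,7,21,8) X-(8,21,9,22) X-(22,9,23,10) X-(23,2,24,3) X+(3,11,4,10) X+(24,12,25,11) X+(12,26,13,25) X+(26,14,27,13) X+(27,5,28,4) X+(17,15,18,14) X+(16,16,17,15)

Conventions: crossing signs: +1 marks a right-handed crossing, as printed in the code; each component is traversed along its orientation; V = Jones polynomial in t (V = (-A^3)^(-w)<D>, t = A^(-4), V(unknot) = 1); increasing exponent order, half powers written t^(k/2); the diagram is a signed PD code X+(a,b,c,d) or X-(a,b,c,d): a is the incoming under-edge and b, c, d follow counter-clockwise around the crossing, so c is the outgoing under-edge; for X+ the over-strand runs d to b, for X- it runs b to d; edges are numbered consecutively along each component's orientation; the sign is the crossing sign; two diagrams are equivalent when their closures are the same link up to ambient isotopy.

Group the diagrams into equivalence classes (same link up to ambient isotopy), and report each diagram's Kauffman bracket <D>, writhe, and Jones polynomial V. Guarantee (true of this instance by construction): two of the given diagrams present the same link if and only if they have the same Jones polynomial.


grouping into links: {D1} | {D2, D3}
V(D1) = t^-2 - t^-1 + 1 - t + t^2  (w +2, c 12, <D> = A^-2 - A^2 + A^6 - A^10 + A^14)
V(D2) = t^-5 - 2t^-4 + 2t^-3 - 2t^-2 + 2t^-1 - 1 + t  [14 crossings, <D> = A^-10 - A^-6 + 2A^-2 - 2A^2 + 2A^6 - 2A^10 + A^14, w = -2]
V(D3) = t^-5 - 2t^-4 + 2t^-3 - 2t^-2 + 2t^-1 - 1 + t  (w 0, c 14, <D> = A^-4 - 1 + 2A^4 - 2A^8 + 2A^12 - 2A^16 + A^20)
key observation: 2 classes among 3 diagrams; unequal V(t) rules out equality


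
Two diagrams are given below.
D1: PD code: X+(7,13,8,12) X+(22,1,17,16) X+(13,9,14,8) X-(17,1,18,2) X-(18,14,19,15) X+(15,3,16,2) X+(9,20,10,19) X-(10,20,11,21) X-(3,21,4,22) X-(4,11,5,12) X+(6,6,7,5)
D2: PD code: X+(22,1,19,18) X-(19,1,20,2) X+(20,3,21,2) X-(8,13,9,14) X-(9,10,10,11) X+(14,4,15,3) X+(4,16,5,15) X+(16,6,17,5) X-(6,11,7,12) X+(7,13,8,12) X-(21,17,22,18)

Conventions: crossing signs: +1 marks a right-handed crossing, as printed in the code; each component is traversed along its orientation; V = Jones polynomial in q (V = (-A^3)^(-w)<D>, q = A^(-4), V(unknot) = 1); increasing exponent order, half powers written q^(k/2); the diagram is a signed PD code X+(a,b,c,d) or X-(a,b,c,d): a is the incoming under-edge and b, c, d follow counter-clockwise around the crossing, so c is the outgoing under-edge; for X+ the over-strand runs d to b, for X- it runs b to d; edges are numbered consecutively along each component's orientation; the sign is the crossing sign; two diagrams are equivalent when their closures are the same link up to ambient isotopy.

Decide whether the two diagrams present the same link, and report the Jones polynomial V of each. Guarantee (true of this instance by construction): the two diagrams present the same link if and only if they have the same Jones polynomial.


equivalent: no
V(D1) = -q^(-5/2) - q^(-1/2)  (w +1, c 11, <D> = A^5 + A^13)
V(D2) = -q^(1/2) - q^(3/2) - q^(5/2) + q^(9/2)  (w +1, c 11, <D> = -A^-15 + A^-7 + A^-3 + A)
why: comparing 2 Jones polynomials yields 2 groups


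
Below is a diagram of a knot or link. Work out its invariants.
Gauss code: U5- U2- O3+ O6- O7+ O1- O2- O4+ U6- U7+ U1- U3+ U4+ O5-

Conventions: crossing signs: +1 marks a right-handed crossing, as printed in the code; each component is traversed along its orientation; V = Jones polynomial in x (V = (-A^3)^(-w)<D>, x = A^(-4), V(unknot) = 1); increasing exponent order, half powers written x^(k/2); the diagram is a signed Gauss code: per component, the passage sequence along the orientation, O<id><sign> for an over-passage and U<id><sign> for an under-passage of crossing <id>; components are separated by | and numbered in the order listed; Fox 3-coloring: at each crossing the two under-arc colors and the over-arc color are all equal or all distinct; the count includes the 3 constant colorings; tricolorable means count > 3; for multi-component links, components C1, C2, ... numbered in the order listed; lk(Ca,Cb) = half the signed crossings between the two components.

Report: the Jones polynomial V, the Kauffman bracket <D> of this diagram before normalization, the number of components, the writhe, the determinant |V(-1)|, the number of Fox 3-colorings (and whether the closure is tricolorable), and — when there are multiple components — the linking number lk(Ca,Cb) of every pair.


V(x) = 1
bracket: -A^-3, w = -1
1 component, writhe -1, over 7 crossings
det 1, colorings 3 of 3^7 — not tricolorable
observation: det 1 = |V(-1)|; not divisible by 3, so not tricolorable


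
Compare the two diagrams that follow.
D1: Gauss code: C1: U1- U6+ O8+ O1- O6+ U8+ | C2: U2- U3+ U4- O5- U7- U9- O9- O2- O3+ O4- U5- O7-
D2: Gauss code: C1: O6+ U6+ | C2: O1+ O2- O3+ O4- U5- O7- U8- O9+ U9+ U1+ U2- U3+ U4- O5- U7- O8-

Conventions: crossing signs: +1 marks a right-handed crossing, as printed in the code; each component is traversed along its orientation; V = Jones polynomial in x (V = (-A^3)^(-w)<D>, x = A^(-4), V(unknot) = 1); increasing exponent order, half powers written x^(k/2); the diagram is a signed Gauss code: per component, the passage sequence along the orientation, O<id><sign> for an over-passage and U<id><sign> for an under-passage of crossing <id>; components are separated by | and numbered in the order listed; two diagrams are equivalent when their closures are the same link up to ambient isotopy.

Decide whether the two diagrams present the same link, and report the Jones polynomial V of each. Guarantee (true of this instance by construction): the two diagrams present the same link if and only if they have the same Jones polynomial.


same link: yes
V(D1) = x^(-9/2) - x^(-5/2) - x^(-3/2) - x^(-1/2)  [9 crossings, <D> = A^-7 + A^-3 + A - A^9, w = -3]
D2 (bracket A^-1 + A^3 + A^7 - A^15; 9 crossings at w = -1): V = x^(-9/2) - x^(-5/2) - x^(-3/2) - x^(-1/2)
note: all 2 diagrams share one V(x), hence one class


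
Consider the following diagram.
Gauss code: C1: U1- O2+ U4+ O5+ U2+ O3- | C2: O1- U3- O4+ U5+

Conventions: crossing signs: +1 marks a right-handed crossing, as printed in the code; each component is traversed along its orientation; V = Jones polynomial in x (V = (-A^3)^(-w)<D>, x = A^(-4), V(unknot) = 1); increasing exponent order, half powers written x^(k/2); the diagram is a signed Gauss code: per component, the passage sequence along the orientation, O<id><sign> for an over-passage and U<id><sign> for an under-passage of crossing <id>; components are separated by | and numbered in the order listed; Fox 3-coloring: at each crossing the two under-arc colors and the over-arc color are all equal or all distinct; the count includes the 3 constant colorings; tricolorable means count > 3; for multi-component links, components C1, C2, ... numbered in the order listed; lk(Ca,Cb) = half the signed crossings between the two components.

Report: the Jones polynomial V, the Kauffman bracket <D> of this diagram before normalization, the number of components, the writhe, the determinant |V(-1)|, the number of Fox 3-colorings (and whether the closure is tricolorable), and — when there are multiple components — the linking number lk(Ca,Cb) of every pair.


V(x) = -x^(-3/2) + x^(-1/2) - 2x^(1/2) + x^(3/2) - 2x^(5/2) + x^(7/2)
bracket: -A^-11 + 2A^-7 - A^-3 + 2A - A^5 + A^9, w = +1
2 components, writhe +1, over 5 crossings
lk(C1,C2) = 0
det 8, colorings 3 of 3^5 — not tricolorable
observation: the 1 component pair carries total linking 0


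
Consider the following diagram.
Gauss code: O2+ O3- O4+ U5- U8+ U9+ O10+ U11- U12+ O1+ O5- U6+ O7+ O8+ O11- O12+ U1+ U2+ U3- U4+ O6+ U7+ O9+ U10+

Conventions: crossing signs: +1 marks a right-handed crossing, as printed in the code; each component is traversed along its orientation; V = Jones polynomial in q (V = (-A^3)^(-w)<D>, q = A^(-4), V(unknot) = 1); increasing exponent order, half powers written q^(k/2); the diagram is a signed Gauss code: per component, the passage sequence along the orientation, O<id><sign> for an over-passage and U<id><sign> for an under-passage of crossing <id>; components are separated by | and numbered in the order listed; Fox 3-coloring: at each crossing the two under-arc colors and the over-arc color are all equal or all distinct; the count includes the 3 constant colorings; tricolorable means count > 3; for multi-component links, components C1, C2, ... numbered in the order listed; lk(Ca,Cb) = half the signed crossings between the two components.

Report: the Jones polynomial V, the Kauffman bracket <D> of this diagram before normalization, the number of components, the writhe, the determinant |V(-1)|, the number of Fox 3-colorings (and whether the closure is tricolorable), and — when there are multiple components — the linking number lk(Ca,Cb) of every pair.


V(q) = q^2 + q^4 - q^5 + q^6 - q^7
bracket: -A^-10 + A^-6 - A^-2 + A^2 + A^10, w = +6
1 component, writhe +6, over 12 crossings
det 5, colorings 3 of 3^12 — not tricolorable
observation: V spans 5 powers of q: at least 5 crossings in any diagram


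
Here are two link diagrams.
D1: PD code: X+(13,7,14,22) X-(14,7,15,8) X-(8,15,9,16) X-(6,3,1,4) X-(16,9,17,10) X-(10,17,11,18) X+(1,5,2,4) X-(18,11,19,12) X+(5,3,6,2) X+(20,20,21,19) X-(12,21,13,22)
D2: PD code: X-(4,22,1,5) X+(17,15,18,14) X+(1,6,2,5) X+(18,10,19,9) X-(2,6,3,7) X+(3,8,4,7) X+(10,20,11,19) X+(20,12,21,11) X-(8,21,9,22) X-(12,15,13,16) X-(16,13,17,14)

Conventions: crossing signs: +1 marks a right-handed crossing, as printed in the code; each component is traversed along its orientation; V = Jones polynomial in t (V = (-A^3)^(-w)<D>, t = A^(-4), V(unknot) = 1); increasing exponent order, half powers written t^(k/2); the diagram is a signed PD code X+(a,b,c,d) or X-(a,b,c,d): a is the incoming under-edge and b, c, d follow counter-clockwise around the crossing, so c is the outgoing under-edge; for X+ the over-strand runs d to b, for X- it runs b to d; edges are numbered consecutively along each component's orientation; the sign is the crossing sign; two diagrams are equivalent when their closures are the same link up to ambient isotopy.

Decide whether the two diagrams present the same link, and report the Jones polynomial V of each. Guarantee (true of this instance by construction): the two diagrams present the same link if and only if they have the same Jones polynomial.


same link: no
V(D1) = t^(-15/2) - t^(-7/2) - t^(-5/2) - t^(-3/2)  [11 crossings, <D> = A^-3 + A + A^5 - A^21, w = -3]
V(D2) = -t^(1/2) - t^(3/2) - t^(5/2) + t^(9/2)  (w +1, c 11, <D> = -A^-15 + A^-7 + A^-3 + A)
note: 2 classes among 2 diagrams; unequal V(t) rules out equality


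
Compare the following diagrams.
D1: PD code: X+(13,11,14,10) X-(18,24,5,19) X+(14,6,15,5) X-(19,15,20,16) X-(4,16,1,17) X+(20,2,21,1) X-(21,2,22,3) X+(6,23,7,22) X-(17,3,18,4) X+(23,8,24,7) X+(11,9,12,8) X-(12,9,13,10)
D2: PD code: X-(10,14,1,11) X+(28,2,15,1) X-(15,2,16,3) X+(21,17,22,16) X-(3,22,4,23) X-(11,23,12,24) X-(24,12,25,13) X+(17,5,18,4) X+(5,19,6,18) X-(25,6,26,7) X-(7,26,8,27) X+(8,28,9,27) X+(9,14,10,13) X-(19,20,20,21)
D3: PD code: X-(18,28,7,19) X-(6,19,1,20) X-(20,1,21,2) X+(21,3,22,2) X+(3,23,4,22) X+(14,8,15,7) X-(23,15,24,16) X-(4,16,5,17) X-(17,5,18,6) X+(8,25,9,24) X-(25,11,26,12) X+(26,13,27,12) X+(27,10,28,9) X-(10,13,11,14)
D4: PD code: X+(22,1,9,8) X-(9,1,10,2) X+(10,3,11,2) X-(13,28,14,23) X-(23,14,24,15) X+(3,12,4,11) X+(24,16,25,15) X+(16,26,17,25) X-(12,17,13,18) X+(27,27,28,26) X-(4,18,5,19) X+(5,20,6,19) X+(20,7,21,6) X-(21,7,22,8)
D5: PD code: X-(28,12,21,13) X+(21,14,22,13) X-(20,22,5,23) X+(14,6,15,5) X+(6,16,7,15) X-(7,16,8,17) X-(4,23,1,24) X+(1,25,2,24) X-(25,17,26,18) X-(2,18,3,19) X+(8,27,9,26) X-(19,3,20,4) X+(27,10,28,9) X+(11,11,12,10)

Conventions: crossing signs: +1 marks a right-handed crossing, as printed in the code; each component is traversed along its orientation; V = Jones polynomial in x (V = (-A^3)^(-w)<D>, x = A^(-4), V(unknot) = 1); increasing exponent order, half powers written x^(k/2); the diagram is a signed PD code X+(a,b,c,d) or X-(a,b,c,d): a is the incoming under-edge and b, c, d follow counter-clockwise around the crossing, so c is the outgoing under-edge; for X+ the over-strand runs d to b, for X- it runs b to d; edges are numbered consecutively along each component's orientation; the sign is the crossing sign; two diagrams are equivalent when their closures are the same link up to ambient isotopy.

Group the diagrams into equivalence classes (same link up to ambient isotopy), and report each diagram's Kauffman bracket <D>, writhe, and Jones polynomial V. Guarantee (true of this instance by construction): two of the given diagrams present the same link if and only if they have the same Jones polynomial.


grouping into links: {D1, D2, D3, D5} | {D4}
V(D1) = x^-4 - x^-3 + 3x^-2 - 2x^-1 + 4 - 2x + 2x^2 - x^3  (w 0, c 12, <D> = -A^-12 + 2A^-8 - 2A^-4 + 4 - 2A^4 + 3A^8 - A^12 + A^16)
V(D2) = x^-4 - x^-3 + 3x^-2 - 2x^-1 + 4 - 2x + 2x^2 - x^3  (w -2, c 14, <D> = -A^-18 + 2A^-14 - 2A^-10 + 4A^-6 - 2A^-2 + 3A^2 - A^6 + A^10)
V(D3) = x^-4 - x^-3 + 3x^-2 - 2x^-1 + 4 - 2x + 2x^2 - x^3  (w -2, c 14, <D> = -A^-18 + 2A^-14 - 2A^-10 + 4A^-6 - 2A^-2 + 3A^2 - A^6 + A^10)
V(D4) = 1 + x + x^2 + x^3  [14 crossings, <D> = A^-6 + A^-2 + A^2 + A^6, w = +2]
V(D5) = x^-4 - x^-3 + 3x^-2 - 2x^-1 + 4 - 2x + 2x^2 - x^3  [14 crossings, <D> = -A^-12 + 2A^-8 - 2A^-4 + 4 - 2A^4 + 3A^8 - A^12 + A^16, w = 0]
key observation: V(x) takes 2 values over 5 diagrams, fixing the grouping


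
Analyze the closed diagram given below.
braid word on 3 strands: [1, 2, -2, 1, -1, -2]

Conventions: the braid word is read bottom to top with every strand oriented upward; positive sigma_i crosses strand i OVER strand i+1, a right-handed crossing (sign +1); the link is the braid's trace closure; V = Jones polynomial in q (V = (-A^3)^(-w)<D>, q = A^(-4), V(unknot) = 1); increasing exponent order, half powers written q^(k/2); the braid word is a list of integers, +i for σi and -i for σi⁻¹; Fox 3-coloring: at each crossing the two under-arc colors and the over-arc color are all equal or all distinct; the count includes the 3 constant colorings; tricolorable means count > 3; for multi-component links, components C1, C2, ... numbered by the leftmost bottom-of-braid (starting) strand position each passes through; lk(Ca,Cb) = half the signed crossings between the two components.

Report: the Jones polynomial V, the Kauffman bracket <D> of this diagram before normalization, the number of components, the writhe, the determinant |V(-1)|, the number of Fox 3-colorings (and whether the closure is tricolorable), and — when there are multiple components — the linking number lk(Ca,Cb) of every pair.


V(q) = 1
bracket: 1, w = 0
1 component, writhe 0, over 6 crossings
det 1, colorings 3 of 3^6 — not tricolorable
observation: w = 0 shifts under R1 moves; the (-A^3)^(0) factor cancels that in V
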